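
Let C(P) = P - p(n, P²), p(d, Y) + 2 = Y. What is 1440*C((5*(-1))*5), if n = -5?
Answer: -933120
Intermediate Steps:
p(d, Y) = -2 + Y
C(P) = 2 + P - P² (C(P) = P - (-2 + P²) = P + (2 - P²) = 2 + P - P²)
1440*C((5*(-1))*5) = 1440*(2 + (5*(-1))*5 - ((5*(-1))*5)²) = 1440*(2 - 5*5 - (-5*5)²) = 1440*(2 - 25 - 1*(-25)²) = 1440*(2 - 25 - 1*625) = 1440*(2 - 25 - 625) = 1440*(-648) = -933120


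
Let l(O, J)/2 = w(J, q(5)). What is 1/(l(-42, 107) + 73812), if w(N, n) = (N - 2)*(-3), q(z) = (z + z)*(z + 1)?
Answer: 1/73182 ≈ 1.3665e-5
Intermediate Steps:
q(z) = 2*z*(1 + z) (q(z) = (2*z)*(1 + z) = 2*z*(1 + z))
w(N, n) = 6 - 3*N (w(N, n) = (-2 + N)*(-3) = 6 - 3*N)
l(O, J) = 12 - 6*J (l(O, J) = 2*(6 - 3*J) = 12 - 6*J)
1/(l(-42, 107) + 73812) = 1/((12 - 6*107) + 73812) = 1/((12 - 642) + 73812) = 1/(-630 + 73812) = 1/73182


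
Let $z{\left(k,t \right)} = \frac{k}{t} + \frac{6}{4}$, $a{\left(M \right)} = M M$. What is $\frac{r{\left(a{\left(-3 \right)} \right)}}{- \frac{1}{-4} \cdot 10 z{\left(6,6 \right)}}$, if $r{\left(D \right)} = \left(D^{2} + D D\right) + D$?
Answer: $\frac{684}{25} \approx 27.36$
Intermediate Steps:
$a{\left(M \right)} = M^{2}$
$r{\left(D \right)} = D + 2 D^{2}$ ($r{\left(D \right)} = \left(D^{2} + D^{2}\right) + D = 2 D^{2} + D = D + 2 D^{2}$)
$z{\left(k,t \right)} = \frac{3}{2} + \frac{k}{t}$ ($z{\left(k,t \right)} = \frac{k}{t} + 6 \cdot \frac{1}{4} = \frac{k}{t} + \frac{3}{2} = \frac{3}{2} + \frac{k}{t}$)
$\frac{r{\left(a{\left(-3 \right)} \right)}}{- \frac{1}{-4} \cdot 10 z{\left(6,6 \right)}} = \frac{\left(-3\right)^{2} \left(1 + 2 \left(-3\right)^{2}\right)}{- \frac{1}{-4} \cdot 10 \left(\frac{3}{2} + \frac{6}{6}\right)} = \frac{9 \left(1 + 2 \cdot 9\right)}{\left(-1\right) \left(- \frac{1}{4}\right) 10 \left(\frac{3}{2} + 6 \cdot \frac{1}{6}\right)} = \frac{9 \left(1 + 18\right)}{\frac{1}{4} \cdot 10 \left(\frac{3}{2} + 1\right)} = \frac{9 \cdot 19}{\frac{5}{2} \cdot \frac{5}{2}} = \frac{171}{\frac{25}{4}} = 171 \cdot \frac{4}{25} = \frac{684}{25}$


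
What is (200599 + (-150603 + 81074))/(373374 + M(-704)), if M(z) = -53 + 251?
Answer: 21845/62262 ≈ 0.35086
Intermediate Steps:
M(z) = 198
(200599 + (-150603 + 81074))/(373374 + M(-704)) = (200599 + (-150603 + 81074))/(373374 + 198) = (200599 - 69529)/373572 = 131070*(1/373572) = 21845/62262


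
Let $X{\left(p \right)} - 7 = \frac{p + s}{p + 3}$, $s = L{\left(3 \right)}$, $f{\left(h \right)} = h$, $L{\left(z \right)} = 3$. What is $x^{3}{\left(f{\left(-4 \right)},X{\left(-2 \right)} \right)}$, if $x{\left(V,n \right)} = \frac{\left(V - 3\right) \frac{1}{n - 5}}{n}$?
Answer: $- \frac{343}{13824} \approx -0.024812$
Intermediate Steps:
$s = 3$
$X{\left(p \right)} = 8$ ($X{\left(p \right)} = 7 + \frac{p + 3}{p + 3} = 7 + \frac{3 + p}{3 + p} = 7 + 1 = 8$)
$x{\left(V,n \right)} = \frac{-3 + V}{n \left(-5 + n\right)}$ ($x{\left(V,n \right)} = \frac{\left(-3 + V\right) \frac{1}{-5 + n}}{n} = \frac{\frac{1}{-5 + n} \left(-3 + V\right)}{n} = \frac{-3 + V}{n \left(-5 + n\right)}$)
$x^{3}{\left(f{\left(-4 \right)},X{\left(-2 \right)} \right)} = \left(\frac{-3 - 4}{8 \left(-5 + 8\right)}\right)^{3} = \left(\frac{1}{8} \cdot \frac{1}{3} \left(-7\right)\right)^{3} = \left(- \frac{7}{24}\right)^{3} = - \frac{343}{13824}$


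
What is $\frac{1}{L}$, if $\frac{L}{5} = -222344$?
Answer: $- \frac{1}{1111720} \approx -8.9951 \cdot 10^{-7}$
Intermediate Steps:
$L = -1111720$ ($L = 5 \left(-222344\right) = -1111720$)
$\frac{1}{L} = \frac{1}{-1111720} = - \frac{1}{1111720}$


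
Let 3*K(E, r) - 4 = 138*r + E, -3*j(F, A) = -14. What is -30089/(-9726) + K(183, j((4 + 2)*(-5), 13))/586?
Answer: 5081564/1424859 ≈ 3.5664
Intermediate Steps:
j(F, A) = 14/3 (j(F, A) = -⅓*(-14) = 14/3)
K(E, r) = 4/3 + 46*r + E/3 (K(E, r) = 4/3 + (138*r + E)/3 = 4/3 + (E + 138*r)/3 = 4/3 + (46*r + E/3) = 4/3 + 46*r + E/3)
-30089/(-9726) + K(183, j((4 + 2)*(-5), 13))/586 = -30089/(-9726) + (4/3 + 46*(14/3) + (⅓)*183)/586 = -30089*(-1/9726) + (4/3 + 644/3 + 61)*(1/586) = 30089/9726 + 277*(1/586) = 30089/9726 + 277/586 = 5081564/1424859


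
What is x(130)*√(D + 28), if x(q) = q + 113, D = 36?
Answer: 1944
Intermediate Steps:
x(q) = 113 + q
x(130)*√(D + 28) = (113 + 130)*√(36 + 28) = 243*√64 = 243*8 = 1944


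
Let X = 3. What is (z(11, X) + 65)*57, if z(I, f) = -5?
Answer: 3420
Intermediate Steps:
(z(11, X) + 65)*57 = (-5 + 65)*57 = 60*57 = 3420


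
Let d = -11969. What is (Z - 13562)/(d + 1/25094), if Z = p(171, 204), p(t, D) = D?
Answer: 335205652/300350085 ≈ 1.1161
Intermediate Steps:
Z = 204
(Z - 13562)/(d + 1/25094) = (204 - 13562)/(-11969 + 1/25094) = -13358/(-11969 + 1/25094) = -13358/(-300350085/25094) = -13358*(-25094/300350085) = 335205652/300350085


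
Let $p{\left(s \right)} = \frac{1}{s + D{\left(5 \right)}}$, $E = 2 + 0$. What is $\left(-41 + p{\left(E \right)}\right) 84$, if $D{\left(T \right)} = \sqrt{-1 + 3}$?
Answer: $-3360 - 42 \sqrt{2} \approx -3419.4$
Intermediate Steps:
$D{\left(T \right)} = \sqrt{2}$
$E = 2$
$p{\left(s \right)} = \frac{1}{s + \sqrt{2}}$
$\left(-41 + p{\left(E \right)}\right) 84 = \left(-41 + \frac{1}{2 + \sqrt{2}}\right) 84 = -3444 + \frac{84}{2 + \sqrt{2}}$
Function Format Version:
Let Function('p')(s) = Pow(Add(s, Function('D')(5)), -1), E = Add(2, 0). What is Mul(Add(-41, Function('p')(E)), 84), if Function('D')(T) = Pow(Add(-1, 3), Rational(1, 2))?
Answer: Add(-3360, Mul(-42, Pow(2, Rational(1, 2)))) ≈ -3419.4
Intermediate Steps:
Function('D')(T) = Pow(2, Rational(1, 2))
E = 2
Function('p')(s) = Pow(Add(s, Pow(2, Rational(1, 2))), -1)
Mul(Add(-41, Function('p')(E)), 84) = Mul(Add(-41, Pow(Add(2, Pow(2, Rational(1, 2))), -1)), 84) = Add(-3444, Mul(84, Pow(Add(2, Pow(2, Rational(1, 2))), -1)))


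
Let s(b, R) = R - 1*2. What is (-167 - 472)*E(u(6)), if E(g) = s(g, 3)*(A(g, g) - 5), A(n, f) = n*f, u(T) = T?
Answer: -19809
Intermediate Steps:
s(b, R) = -2 + R (s(b, R) = R - 2 = -2 + R)
A(n, f) = f*n
E(g) = -5 + g**2 (E(g) = (-2 + 3)*(g*g - 5) = 1*(g**2 - 5) = 1*(-5 + g**2) = -5 + g**2)
(-167 - 472)*E(u(6)) = (-167 - 472)*(-5 + 6**2) = -639*(-5 + 36) = -639*31 = -19809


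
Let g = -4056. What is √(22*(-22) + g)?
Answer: 2*I*√1135 ≈ 67.38*I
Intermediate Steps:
√(22*(-22) + g) = √(22*(-22) - 4056) = √(-484 - 4056) = √(-4540) = 2*I*√1135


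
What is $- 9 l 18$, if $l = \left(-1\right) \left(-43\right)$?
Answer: $-6966$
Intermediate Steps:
$l = 43$
$- 9 l 18 = \left(-9\right) 43 \cdot 18 = \left(-387\right) 18 = -6966$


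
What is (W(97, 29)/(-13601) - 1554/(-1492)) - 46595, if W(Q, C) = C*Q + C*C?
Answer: -2328872659/49982 ≈ -46594.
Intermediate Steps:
W(Q, C) = C² + C*Q (W(Q, C) = C*Q + C² = C² + C*Q)
(W(97, 29)/(-13601) - 1554/(-1492)) - 46595 = ((29*(29 + 97))/(-13601) - 1554/(-1492)) - 46595 = ((29*126)*(-1/13601) - 1554*(-1/1492)) - 46595 = (3654*(-1/13601) + 777/746) - 46595 = (-18/67 + 777/746) - 46595 = 38631/49982 - 46595 = -2328872659/49982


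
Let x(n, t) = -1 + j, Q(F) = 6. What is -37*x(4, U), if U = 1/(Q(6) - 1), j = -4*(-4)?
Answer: -555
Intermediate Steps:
j = 16
U = 1/5 (U = 1/(6 - 1) = 1/5 ≈ 0.20000)
x(n, t) = 15 (x(n, t) = -1 + 16 = 15)
-37*x(4, U) = -37*15 = -555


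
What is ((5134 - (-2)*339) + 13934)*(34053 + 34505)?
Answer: 1353746268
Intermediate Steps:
((5134 - (-2)*339) + 13934)*(34053 + 34505) = ((5134 - 1*(-678)) + 13934)*68558 = ((5134 + 678) + 13934)*68558 = (5812 + 13934)*68558 = 19746*68558 = 1353746268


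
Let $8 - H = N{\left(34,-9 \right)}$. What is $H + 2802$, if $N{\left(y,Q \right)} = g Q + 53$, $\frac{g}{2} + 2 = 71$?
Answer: $3999$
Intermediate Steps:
$g = 138$ ($g = -4 + 2 \cdot 71 = -4 + 142 = 138$)
$N{\left(y,Q \right)} = 53 + 138 Q$ ($N{\left(y,Q \right)} = 138 Q + 53 = 53 + 138 Q$)
$H = 1197$ ($H = 8 - \left(53 + 138 \left(-9\right)\right) = 8 - \left(53 - 1242\right) = 8 - -1189 = 8 + 1189 = 1197$)
$H + 2802 = 1197 + 2802 = 3999$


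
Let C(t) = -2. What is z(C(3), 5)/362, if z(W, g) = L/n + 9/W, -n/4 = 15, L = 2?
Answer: -34/2715 ≈ -0.012523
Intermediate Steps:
n = -60 (n = -4*15 = -60)
z(W, g) = -1/30 + 9/W (z(W, g) = 2/(-60) + 9/W = 2*(-1/60) + 9/W = -1/30 + 9/W)
z(C(3), 5)/362 = ((1/30)*(270 - 1*(-2))/(-2))/362 = ((1/30)*(-½)*(270 + 2))*(1/362) = ((1/30)*(-½)*272)*(1/362) = -68/15*1/362 = -34/2715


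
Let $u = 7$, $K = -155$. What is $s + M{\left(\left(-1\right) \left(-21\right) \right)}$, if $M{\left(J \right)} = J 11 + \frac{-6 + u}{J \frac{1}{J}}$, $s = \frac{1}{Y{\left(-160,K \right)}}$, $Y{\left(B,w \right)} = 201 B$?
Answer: $\frac{7461119}{32160} \approx 232.0$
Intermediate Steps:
$s = - \frac{1}{32160}$ ($s = \frac{1}{201 \left(-160\right)} = \frac{1}{-32160} = - \frac{1}{32160} \approx -3.1095 \cdot 10^{-5}$)
$M{\left(J \right)} = 1 + 11 J$ ($M{\left(J \right)} = J 11 + \frac{-6 + 7}{J \frac{1}{J}} = 11 J + 1 \cdot 1^{-1} = 11 J + 1 \cdot 1 = 11 J + 1 = 1 + 11 J$)
$s + M{\left(\left(-1\right) \left(-21\right) \right)} = - \frac{1}{32160} + \left(1 + 11 \left(\left(-1\right) \left(-21\right)\right)\right) = - \frac{1}{32160} + \left(1 + 11 \cdot 21\right) = - \frac{1}{32160} + \left(1 + 231\right) = - \frac{1}{32160} + 232 = \frac{7461119}{32160}$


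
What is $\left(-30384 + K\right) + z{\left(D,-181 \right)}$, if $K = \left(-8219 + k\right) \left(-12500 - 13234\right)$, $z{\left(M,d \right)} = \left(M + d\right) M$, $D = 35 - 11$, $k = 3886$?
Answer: $111471270$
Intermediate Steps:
$D = 24$ ($D = 35 - 11 = 24$)
$z{\left(M,d \right)} = M \left(M + d\right)$
$K = 111505422$ ($K = \left(-8219 + 3886\right) \left(-12500 - 13234\right) = \left(-4333\right) \left(-25734\right) = 111505422$)
$\left(-30384 + K\right) + z{\left(D,-181 \right)} = \left(-30384 + 111505422\right) + 24 \left(24 - 181\right) = 111475038 + 24 \left(-157\right) = 111475038 - 3768 = 111471270$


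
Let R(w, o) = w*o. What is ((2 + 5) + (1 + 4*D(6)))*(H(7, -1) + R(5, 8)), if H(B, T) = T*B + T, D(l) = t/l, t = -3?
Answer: 192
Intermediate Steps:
R(w, o) = o*w
D(l) = -3/l
H(B, T) = T + B*T (H(B, T) = B*T + T = T + B*T)
((2 + 5) + (1 + 4*D(6)))*(H(7, -1) + R(5, 8)) = ((2 + 5) + (1 + 4*(-3/6)))*(-(1 + 7) + 8*5) = (7 + (1 + 4*(-3*⅙)))*(-1*8 + 40) = (7 + (1 + 4*(-½)))*(-8 + 40) = (7 + (1 - 2))*32 = (7 - 1)*32 = 6*32 = 192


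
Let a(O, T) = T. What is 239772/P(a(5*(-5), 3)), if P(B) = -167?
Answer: -239772/167 ≈ -1435.8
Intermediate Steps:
239772/P(a(5*(-5), 3)) = 239772/(-167) = 239772*(-1/167) = -239772/167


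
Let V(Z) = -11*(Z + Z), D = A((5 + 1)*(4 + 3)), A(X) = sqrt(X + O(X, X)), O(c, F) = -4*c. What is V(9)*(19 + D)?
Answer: -3762 - 594*I*sqrt(14) ≈ -3762.0 - 2222.5*I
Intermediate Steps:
A(X) = sqrt(3)*sqrt(-X) (A(X) = sqrt(X - 4*X) = sqrt(-3*X) = sqrt(3)*sqrt(-X))
D = 3*I*sqrt(14) (D = sqrt(3)*sqrt(-(5 + 1)*(4 + 3)) = sqrt(3)*sqrt(-6*7) = sqrt(3)*sqrt(-1*42) = sqrt(3)*sqrt(-42) = sqrt(3)*(I*sqrt(42)) = 3*I*sqrt(14) ≈ 11.225*I)
V(Z) = -22*Z
V(9)*(19 + D) = (-22*9)*(19 + 3*I*sqrt(14)) = -198*(19 + 3*I*sqrt(14)) = -3762 - 594*I*sqrt(14)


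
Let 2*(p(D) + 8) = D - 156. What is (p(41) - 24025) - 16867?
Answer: -81915/2 ≈ -40958.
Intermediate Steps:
p(D) = -86 + D/2 (p(D) = -8 + (D - 156)/2 = -8 + (-156 + D)/2 = -8 + (-78 + D/2) = -86 + D/2)
(p(41) - 24025) - 16867 = ((-86 + (½)*41) - 24025) - 16867 = ((-86 + 41/2) - 24025) - 16867 = (-131/2 - 24025) - 16867 = -48181/2 - 16867 = -81915/2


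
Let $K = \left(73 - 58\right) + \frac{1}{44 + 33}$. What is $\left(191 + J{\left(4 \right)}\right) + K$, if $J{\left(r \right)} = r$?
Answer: $\frac{16171}{77} \approx 210.01$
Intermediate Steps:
$K = \frac{1156}{77}$ ($K = 15 + \frac{1}{77} = \frac{1156}{77} \approx 15.013$)
$\left(191 + J{\left(4 \right)}\right) + K = \left(191 + 4\right) + \frac{1156}{77} = 195 + \frac{1156}{77} = \frac{16171}{77}$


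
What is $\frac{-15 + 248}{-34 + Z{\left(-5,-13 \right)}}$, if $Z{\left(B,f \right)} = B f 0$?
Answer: $- \frac{233}{34} \approx -6.8529$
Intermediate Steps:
$Z{\left(B,f \right)} = 0$
$\frac{-15 + 248}{-34 + Z{\left(-5,-13 \right)}} = \frac{-15 + 248}{-34 + 0} = \frac{233}{-34} = 233 \left(- \frac{1}{34}\right) = - \frac{233}{34}$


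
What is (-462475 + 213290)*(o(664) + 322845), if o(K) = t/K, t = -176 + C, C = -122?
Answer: -26708742471335/332 ≈ -8.0448e+10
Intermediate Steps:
t = -298 (t = -176 - 122 = -298)
o(K) = -298/K
(-462475 + 213290)*(o(664) + 322845) = (-462475 + 213290)*(-298/664 + 322845) = -249185*(-298*1/664 + 322845) = -249185*(-149/332 + 322845) = -249185*107184391/332 = -26708742471335/332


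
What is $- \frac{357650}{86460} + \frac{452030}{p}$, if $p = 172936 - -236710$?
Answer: $- \frac{5371368905}{1770899658} \approx -3.0331$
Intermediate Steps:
$p = 409646$ ($p = 172936 + 236710 = 409646$)
$- \frac{357650}{86460} + \frac{452030}{p} = - \frac{357650}{86460} + \frac{452030}{409646} = \left(-357650\right) \frac{1}{86460} + 452030 \cdot \frac{1}{409646} = - \frac{35765}{8646} + \frac{226015}{204823} = - \frac{5371368905}{1770899658}$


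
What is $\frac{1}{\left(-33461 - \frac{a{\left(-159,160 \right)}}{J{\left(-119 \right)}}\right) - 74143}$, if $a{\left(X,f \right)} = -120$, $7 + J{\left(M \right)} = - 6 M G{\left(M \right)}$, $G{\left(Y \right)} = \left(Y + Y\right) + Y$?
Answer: $- \frac{50981}{5485759548} \approx -9.2933 \cdot 10^{-6}$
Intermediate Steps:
$G{\left(Y \right)} = 3 Y$ ($G{\left(Y \right)} = 2 Y + Y = 3 Y$)
$J{\left(M \right)} = -7 - 18 M^{2}$ ($J{\left(M \right)} = -7 + - 6 M 3 M = -7 - 18 M^{2}$)
$\frac{1}{\left(-33461 - \frac{a{\left(-159,160 \right)}}{J{\left(-119 \right)}}\right) - 74143} = \frac{1}{\left(-33461 - - \frac{120}{-7 - 18 \left(-119\right)^{2}}\right) - 74143} = \frac{1}{\left(-33461 - - \frac{120}{-7 - 254898}\right) - 74143} = \frac{1}{\left(-33461 - - \frac{120}{-254905}\right) - 74143} = \frac{1}{\left(-33461 - \left(-120\right) \left(- \frac{1}{254905}\right)\right) - 74143} = \frac{1}{\left(-33461 - \frac{24}{50981}\right) - 74143} = \frac{1}{- \frac{1705875265}{50981} - 74143} = \frac{1}{- \frac{5485759548}{50981}} = - \frac{50981}{5485759548}$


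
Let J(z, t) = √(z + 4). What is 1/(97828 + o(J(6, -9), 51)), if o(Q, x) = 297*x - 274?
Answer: 1/112701 ≈ 8.8730e-6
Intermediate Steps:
J(z, t) = √(4 + z)
o(Q, x) = -274 + 297*x
1/(97828 + o(J(6, -9), 51)) = 1/(97828 + (-274 + 297*51)) = 1/(97828 + (-274 + 15147)) = 1/(97828 + 14873) = 1/112701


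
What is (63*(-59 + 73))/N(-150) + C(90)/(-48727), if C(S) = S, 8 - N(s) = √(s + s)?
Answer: 12278034/633451 + 315*I*√3/13 ≈ 19.383 + 41.969*I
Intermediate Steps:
N(s) = 8 - √2*√s (N(s) = 8 - √(s + s) = 8 - √(2*s) = 8 - √2*√s)
(63*(-59 + 73))/N(-150) + C(90)/(-48727) = (63*(-59 + 73))/(8 - √2*√(-150)) + 90/(-48727) = (63*14)/(8 - √2*5*I*√6) + 90*(-1/48727) = 882/(8 - 10*I*√3) - 90/48727 = -90/48727 + 882/(8 - 10*I*√3)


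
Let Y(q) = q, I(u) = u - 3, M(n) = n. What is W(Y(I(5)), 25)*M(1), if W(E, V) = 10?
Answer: 10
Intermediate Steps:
I(u) = -3 + u
W(Y(I(5)), 25)*M(1) = 10*1 = 10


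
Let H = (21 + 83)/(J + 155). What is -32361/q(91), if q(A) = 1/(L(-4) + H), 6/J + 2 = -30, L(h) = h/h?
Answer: -134006901/2477 ≈ -54101.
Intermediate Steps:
L(h) = 1
J = -3/16 (J = 6/(-2 - 30) = 6/(-32) = 6*(-1/32) = -3/16 ≈ -0.18750)
H = 1664/2477 (H = (21 + 83)/(-3/16 + 155) = 104/(2477/16) = 104*(16/2477) = 1664/2477 ≈ 0.67178)
q(A) = 2477/4141 (q(A) = 1/(1 + 1664/2477) = 1/(4141/2477) = 2477/4141)
-32361/q(91) = -32361/2477/4141 = -32361*4141/2477 = -134006901/2477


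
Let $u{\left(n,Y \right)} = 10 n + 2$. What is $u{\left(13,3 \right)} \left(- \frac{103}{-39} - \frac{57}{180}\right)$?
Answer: $\frac{19943}{65} \approx 306.82$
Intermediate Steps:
$u{\left(n,Y \right)} = 2 + 10 n$
$u{\left(13,3 \right)} \left(- \frac{103}{-39} - \frac{57}{180}\right) = \left(2 + 10 \cdot 13\right) \left(- \frac{103}{-39} - \frac{57}{180}\right) = \left(2 + 130\right) \left(\left(-103\right) \left(- \frac{1}{39}\right) - \frac{19}{60}\right) = 132 \left(\frac{103}{39} - \frac{19}{60}\right) = 132 \cdot \frac{1813}{780} = \frac{19943}{65}$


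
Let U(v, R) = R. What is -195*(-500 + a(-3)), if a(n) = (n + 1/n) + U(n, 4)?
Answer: 97370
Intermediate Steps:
a(n) = 4 + n + 1/n (a(n) = (n + 1/n) + 4 = 4 + n + 1/n)
-195*(-500 + a(-3)) = -195*(-500 + (4 - 3 + 1/(-3))) = -195*(-500 + (4 - 3 - 1/3)) = -195*(-500 + 2/3) = -195*(-1498/3) = 97370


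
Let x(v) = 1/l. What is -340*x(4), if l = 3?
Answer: -340/3 ≈ -113.33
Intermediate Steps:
x(v) = ⅓ (x(v) = 1/3 = ⅓)
-340*x(4) = -340*⅓ = -340/3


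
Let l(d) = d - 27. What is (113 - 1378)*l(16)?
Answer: 13915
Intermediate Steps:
l(d) = -27 + d
(113 - 1378)*l(16) = (113 - 1378)*(-27 + 16) = -1265*(-11) = 13915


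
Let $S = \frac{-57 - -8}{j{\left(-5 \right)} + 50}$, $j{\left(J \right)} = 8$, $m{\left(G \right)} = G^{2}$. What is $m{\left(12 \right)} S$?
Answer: $- \frac{3528}{29} \approx -121.66$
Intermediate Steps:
$S = - \frac{49}{58}$ ($S = \frac{-57 - -8}{8 + 50} = \frac{-57 + 8}{58} = \left(-49\right) \frac{1}{58} = - \frac{49}{58} \approx -0.84483$)
$m{\left(12 \right)} S = 12^{2} \left(- \frac{49}{58}\right) = 144 \left(- \frac{49}{58}\right) = - \frac{3528}{29}$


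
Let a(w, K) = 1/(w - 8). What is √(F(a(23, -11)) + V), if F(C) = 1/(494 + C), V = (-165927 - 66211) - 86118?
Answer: I*√17479549034611/7411 ≈ 564.14*I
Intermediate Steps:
a(w, K) = 1/(-8 + w)
V = -318256 (V = -232138 - 86118 = -318256)
√(F(a(23, -11)) + V) = √(1/(494 + 1/(-8 + 23)) - 318256) = √(1/(494 + 1/15) - 318256) = √(1/(7411/15) - 318256) = √(15/7411 - 318256) = √(-2358595201/7411) = I*√17479549034611/7411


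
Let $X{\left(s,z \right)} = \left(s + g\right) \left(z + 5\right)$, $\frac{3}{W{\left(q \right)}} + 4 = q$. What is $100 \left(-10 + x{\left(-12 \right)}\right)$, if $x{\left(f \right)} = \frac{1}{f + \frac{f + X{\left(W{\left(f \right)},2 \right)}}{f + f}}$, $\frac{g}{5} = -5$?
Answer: $- \frac{326680}{319} \approx -1024.1$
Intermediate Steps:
$g = -25$ ($g = 5 \left(-5\right) = -25$)
$W{\left(q \right)} = \frac{3}{-4 + q}$
$X{\left(s,z \right)} = \left(-25 + s\right) \left(5 + z\right)$ ($X{\left(s,z \right)} = \left(s - 25\right) \left(z + 5\right) = \left(-25 + s\right) \left(5 + z\right)$)
$x{\left(f \right)} = \frac{1}{f + \frac{-175 + f + \frac{21}{-4 + f}}{2 f}}$ ($x{\left(f \right)} = \frac{1}{f + \frac{f + \left(-125 - 50 + 5 \frac{3}{-4 + f} + \frac{3}{-4 + f} 2\right)}{f + f}} = \frac{1}{f + \frac{f + \left(-125 - 50 + \frac{15}{-4 + f} + \frac{6}{-4 + f}\right)}{2 f}} = \frac{1}{f + \left(f - \left(175 - \frac{21}{-4 + f}\right)\right) \frac{1}{2 f}} = \frac{1}{f + \left(-175 + f + \frac{21}{-4 + f}\right) \frac{1}{2 f}} = \frac{1}{f + \frac{-175 + f + \frac{21}{-4 + f}}{2 f}}$)
$100 \left(-10 + x{\left(-12 \right)}\right) = 100 \left(-10 + 2 \left(-12\right) \frac{1}{21 + \left(-4 - 12\right) \left(-175 - 12 + 2 \left(-12\right)^{2}\right)} \left(-4 - 12\right)\right) = 100 \left(-10 + 2 \left(-12\right) \frac{1}{21 - 16 \left(-175 - 12 + 2 \cdot 144\right)} \left(-16\right)\right) = 100 \left(-10 + 2 \left(-12\right) \frac{1}{21 - 16 \left(-175 - 12 + 288\right)} \left(-16\right)\right) = 100 \left(-10 + 2 \left(-12\right) \frac{1}{21 - 1616} \left(-16\right)\right) = 100 \left(-10 + 2 \left(-12\right) \frac{1}{-1595} \left(-16\right)\right) = 100 \left(-10 + 2 \left(-12\right) \left(- \frac{1}{1595}\right) \left(-16\right)\right) = 100 \left(-10 - \frac{384}{1595}\right) = 100 \left(- \frac{16334}{1595}\right) = - \frac{326680}{319}$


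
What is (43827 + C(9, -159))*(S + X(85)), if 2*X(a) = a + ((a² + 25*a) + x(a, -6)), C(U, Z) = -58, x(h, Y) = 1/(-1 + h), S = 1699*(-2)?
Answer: 9702580613/168 ≈ 5.7753e+7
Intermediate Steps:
S = -3398
X(a) = a²/2 + 1/(2*(-1 + a)) + 13*a (X(a) = (a + ((a² + 25*a) + 1/(-1 + a)))/2 = (a + (a² + 1/(-1 + a) + 25*a))/2 = (a² + 1/(-1 + a) + 26*a)/2 = a²/2 + 1/(2*(-1 + a)) + 13*a)
(43827 + C(9, -159))*(S + X(85)) = (43827 - 58)*(-3398 + (1 + 85*(-1 + 85)*(26 + 85))/(2*(-1 + 85))) = 43769*(-3398 + (½)*(1 + 85*84*111)/84) = 43769*(-3398 + (½)*(1/84)*(1 + 792540)) = 43769*(-3398 + (½)*(1/84)*792541) = 43769*(-3398 + 792541/168) = 43769*(221677/168) = 9702580613/168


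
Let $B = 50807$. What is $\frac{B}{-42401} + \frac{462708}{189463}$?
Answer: $\frac{9993235267}{8033420663} \approx 1.244$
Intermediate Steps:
$\frac{B}{-42401} + \frac{462708}{189463} = \frac{50807}{-42401} + \frac{462708}{189463} = 50807 \left(- \frac{1}{42401}\right) + 462708 \cdot \frac{1}{189463} = - \frac{50807}{42401} + \frac{462708}{189463} = \frac{9993235267}{8033420663}$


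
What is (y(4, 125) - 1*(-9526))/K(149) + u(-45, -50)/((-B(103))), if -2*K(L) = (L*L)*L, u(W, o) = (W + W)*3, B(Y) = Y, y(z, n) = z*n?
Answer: 891080874/340718747 ≈ 2.6153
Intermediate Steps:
y(z, n) = n*z
u(W, o) = 6*W (u(W, o) = (2*W)*3 = 6*W)
K(L) = -L³/2 (K(L) = -L*L*L/2 = -L²*L/2 = -L³/2)
(y(4, 125) - 1*(-9526))/K(149) + u(-45, -50)/((-B(103))) = (125*4 - 1*(-9526))/((-½*149³)) + (6*(-45))/((-1*103)) = (500 + 9526)/((-½*3307949)) - 270/(-103) = 10026/(-3307949/2) - 270*(-1/103) = 10026*(-2/3307949) + 270/103 = -20052/3307949 + 270/103 = 891080874/340718747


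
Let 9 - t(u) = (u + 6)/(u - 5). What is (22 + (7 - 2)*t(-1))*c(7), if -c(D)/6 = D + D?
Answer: -5978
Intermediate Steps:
c(D) = -12*D (c(D) = -6*(D + D) = -12*D)
t(u) = 9 - (6 + u)/(-5 + u) (t(u) = 9 - (u + 6)/(u - 5) = 9 - (6 + u)/(-5 + u))
(22 + (7 - 2)*t(-1))*c(7) = (22 + (7 - 2)*((-51 + 8*(-1))/(-5 - 1)))*(-12*7) = (22 + 5*((-51 - 8)/(-6)))*(-84) = (22 + 5*(-1/6*(-59)))*(-84) = (22 + 5*(59/6))*(-84) = (22 + 295/6)*(-84) = (427/6)*(-84) = -5978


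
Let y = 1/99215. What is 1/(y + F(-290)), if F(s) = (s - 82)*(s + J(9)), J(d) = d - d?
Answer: 99215/10703314201 ≈ 9.2696e-6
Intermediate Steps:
J(d) = 0
F(s) = s*(-82 + s) (F(s) = (s - 82)*(s + 0) = (-82 + s)*s = s*(-82 + s))
y = 1/99215 ≈ 1.0079e-5
1/(y + F(-290)) = 1/(1/99215 - 290*(-82 - 290)) = 1/(1/99215 - 290*(-372)) = 1/(1/99215 + 107880) = 1/(10703314201/99215) = 99215/10703314201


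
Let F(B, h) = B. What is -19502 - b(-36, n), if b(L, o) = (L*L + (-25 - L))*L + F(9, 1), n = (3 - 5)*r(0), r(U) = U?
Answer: 27541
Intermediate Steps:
n = 0 (n = (3 - 5)*0 = -2*0 = 0)
b(L, o) = 9 + L*(-25 + L² - L) (b(L, o) = (L*L + (-25 - L))*L + 9 = (L² + (-25 - L))*L + 9 = (-25 + L² - L)*L + 9 = L*(-25 + L² - L) + 9 = 9 + L*(-25 + L² - L))
-19502 - b(-36, n) = -19502 - (9 + (-36)³ - 1*(-36)² - 25*(-36)) = -19502 - (9 - 46656 - 1*1296 + 900) = -19502 - (9 - 46656 - 1296 + 900) = -19502 - 1*(-47043) = -19502 + 47043 = 27541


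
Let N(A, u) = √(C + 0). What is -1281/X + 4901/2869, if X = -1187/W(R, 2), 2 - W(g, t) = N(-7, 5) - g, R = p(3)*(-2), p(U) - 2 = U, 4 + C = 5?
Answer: -27259214/3405503 ≈ -8.0045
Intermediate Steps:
C = 1 (C = -4 + 5 = 1)
N(A, u) = 1 (N(A, u) = √(1 + 0) = √1 = 1)
p(U) = 2 + U
R = -10 (R = (2 + 3)*(-2) = 5*(-2) = -10)
W(g, t) = 1 + g (W(g, t) = 2 - (1 - g) = 2 + (-1 + g) = 1 + g)
X = 1187/9 (X = -1187/(1 - 10) = -1187/(-9) = -1187*(-⅑) = 1187/9 ≈ 131.89)
-1281/X + 4901/2869 = -1281/1187/9 + 4901/2869 = -1281*9/1187 + 4901*(1/2869) = -11529/1187 + 4901/2869 = -27259214/3405503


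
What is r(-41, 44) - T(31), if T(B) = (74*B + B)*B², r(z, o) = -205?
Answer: -2234530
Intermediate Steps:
T(B) = 75*B³ (T(B) = (75*B)*B² = 75*B³)
r(-41, 44) - T(31) = -205 - 75*31³ = -205 - 75*29791 = -205 - 1*2234325 = -205 - 2234325 = -2234530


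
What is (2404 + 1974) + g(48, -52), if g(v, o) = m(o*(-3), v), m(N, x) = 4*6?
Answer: 4402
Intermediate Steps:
m(N, x) = 24
g(v, o) = 24
(2404 + 1974) + g(48, -52) = (2404 + 1974) + 24 = 4378 + 24 = 4402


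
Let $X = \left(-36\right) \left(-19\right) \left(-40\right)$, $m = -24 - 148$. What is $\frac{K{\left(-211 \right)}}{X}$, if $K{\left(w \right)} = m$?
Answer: $\frac{43}{6840} \approx 0.0062865$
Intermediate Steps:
$m = -172$
$K{\left(w \right)} = -172$
$X = -27360$ ($X = 684 \left(-40\right) = -27360$)
$\frac{K{\left(-211 \right)}}{X} = - \frac{172}{-27360} = \left(-172\right) \left(- \frac{1}{27360}\right) = \frac{43}{6840}$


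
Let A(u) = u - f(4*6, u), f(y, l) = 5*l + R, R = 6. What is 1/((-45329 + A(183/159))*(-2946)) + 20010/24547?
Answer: 141655494731531/173773982870538 ≈ 0.81517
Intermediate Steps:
f(y, l) = 6 + 5*l (f(y, l) = 5*l + 6 = 6 + 5*l)
A(u) = -6 - 4*u (A(u) = u - (6 + 5*u) = u + (-6 - 5*u) = -6 - 4*u)
1/((-45329 + A(183/159))*(-2946)) + 20010/24547 = 1/(-45329 + (-6 - 732/159)*(-2946)) + 20010/24547 = -1/2946/(-45329 + (-6 - 732/159)) + 20010*(1/24547) = -1/2946/(-45329 + (-6 - 4*61/53)) + 20010/24547 = -1/2946/(-45329 + (-6 - 244/53)) + 20010/24547 = -1/2946/(-45329 - 562/53) + 20010/24547 = -1/2946/(-2402999/53) + 20010/24547 = -53/2402999*(-1/2946) + 20010/24547 = 53/7079235054 + 20010/24547 = 141655494731531/173773982870538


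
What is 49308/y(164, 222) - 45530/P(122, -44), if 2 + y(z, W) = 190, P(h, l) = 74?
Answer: -613856/1739 ≈ -352.99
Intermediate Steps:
y(z, W) = 188 (y(z, W) = -2 + 190 = 188)
49308/y(164, 222) - 45530/P(122, -44) = 49308/188 - 45530/74 = 49308*(1/188) - 45530*1/74 = 12327/47 - 22765/37 = -613856/1739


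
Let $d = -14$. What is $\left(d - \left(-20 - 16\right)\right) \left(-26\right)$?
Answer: $-572$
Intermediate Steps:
$\left(d - \left(-20 - 16\right)\right) \left(-26\right) = \left(-14 - \left(-20 - 16\right)\right) \left(-26\right) = \left(-14 - -36\right) \left(-26\right) = \left(-14 + 36\right) \left(-26\right) = 22 \left(-26\right) = -572$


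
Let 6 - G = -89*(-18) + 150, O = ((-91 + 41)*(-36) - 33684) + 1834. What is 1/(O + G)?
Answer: -1/31796 ≈ -3.1450e-5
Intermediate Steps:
O = -30050 (O = (-50*(-36) - 33684) + 1834 = (1800 - 33684) + 1834 = -31884 + 1834 = -30050)
G = -1746 (G = 6 - (-89*(-18) + 150) = 6 - (1602 + 150) = 6 - 1*1752 = 6 - 1752 = -1746)
1/(O + G) = 1/(-30050 - 1746) = 1/(-31796) = -1/31796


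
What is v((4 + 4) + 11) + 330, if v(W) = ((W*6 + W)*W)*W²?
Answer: 912577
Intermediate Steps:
v(W) = 7*W⁴ (v(W) = ((6*W + W)*W)*W² = ((7*W)*W)*W² = (7*W²)*W² = 7*W⁴)
v((4 + 4) + 11) + 330 = 7*((4 + 4) + 11)⁴ + 330 = 7*(8 + 11)⁴ + 330 = 7*19⁴ + 330 = 7*130321 + 330 = 912247 + 330 = 912577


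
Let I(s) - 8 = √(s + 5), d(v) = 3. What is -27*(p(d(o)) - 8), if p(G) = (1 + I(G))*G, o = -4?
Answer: -513 - 162*√2 ≈ -742.10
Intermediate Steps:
I(s) = 8 + √(5 + s) (I(s) = 8 + √(s + 5) = 8 + √(5 + s))
p(G) = G*(9 + √(5 + G)) (p(G) = (1 + (8 + √(5 + G)))*G = (9 + √(5 + G))*G = G*(9 + √(5 + G)))
-27*(p(d(o)) - 8) = -27*(3*(9 + √(5 + 3)) - 8) = -27*(3*(9 + √8) - 8) = -27*(3*(9 + 2*√2) - 8) = -27*((27 + 6*√2) - 8) = -27*(19 + 6*√2) = -513 - 162*√2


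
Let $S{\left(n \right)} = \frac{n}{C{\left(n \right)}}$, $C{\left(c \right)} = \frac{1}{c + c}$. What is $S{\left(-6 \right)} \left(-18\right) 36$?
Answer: $-46656$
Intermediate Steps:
$C{\left(c \right)} = \frac{1}{2 c}$
$S{\left(n \right)} = 2 n^{2}$ ($S{\left(n \right)} = \frac{n}{\frac{1}{2} \frac{1}{n}} = n 2 n = 2 n^{2}$)
$S{\left(-6 \right)} \left(-18\right) 36 = 2 \left(-6\right)^{2} \left(-18\right) 36 = 2 \cdot 36 \left(-18\right) 36 = 72 \left(-18\right) 36 = \left(-1296\right) 36 = -46656$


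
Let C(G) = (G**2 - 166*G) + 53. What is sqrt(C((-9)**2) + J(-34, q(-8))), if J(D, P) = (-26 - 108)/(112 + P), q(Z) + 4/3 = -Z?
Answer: 53*I*sqrt(77074)/178 ≈ 82.663*I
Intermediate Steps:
q(Z) = -4/3 - Z
C(G) = 53 + G**2 - 166*G
J(D, P) = -134/(112 + P)
sqrt(C((-9)**2) + J(-34, q(-8))) = sqrt((53 + ((-9)**2)**2 - 166*(-9)**2) - 134/(112 + (-4/3 - 1*(-8)))) = sqrt((53 + 81**2 - 166*81) - 134/(112 + (-4/3 + 8))) = sqrt((53 + 6561 - 13446) - 134/(112 + 20/3)) = sqrt(-6832 - 134/356/3) = sqrt(-6832 - 134*3/356) = sqrt(-6832 - 201/178) = sqrt(-1216297/178) = 53*I*sqrt(77074)/178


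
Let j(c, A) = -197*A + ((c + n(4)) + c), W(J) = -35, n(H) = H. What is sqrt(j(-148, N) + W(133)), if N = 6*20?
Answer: 3*I*sqrt(2663) ≈ 154.81*I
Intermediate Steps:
N = 120
j(c, A) = 4 - 197*A + 2*c (j(c, A) = -197*A + ((c + 4) + c) = -197*A + ((4 + c) + c) = -197*A + (4 + 2*c) = 4 - 197*A + 2*c)
sqrt(j(-148, N) + W(133)) = sqrt((4 - 197*120 + 2*(-148)) - 35) = sqrt((4 - 23640 - 296) - 35) = sqrt(-23932 - 35) = sqrt(-23967) = 3*I*sqrt(2663)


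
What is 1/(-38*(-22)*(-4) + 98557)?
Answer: 1/95213 ≈ 1.0503e-5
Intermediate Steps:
1/(-38*(-22)*(-4) + 98557) = 1/(836*(-4) + 98557) = 1/(-3344 + 98557) = 1/95213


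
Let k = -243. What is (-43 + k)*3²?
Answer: -2574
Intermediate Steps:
(-43 + k)*3² = (-43 - 243)*3² = -286*9 = -2574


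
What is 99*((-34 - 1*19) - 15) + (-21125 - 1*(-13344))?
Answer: -14513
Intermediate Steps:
99*((-34 - 1*19) - 15) + (-21125 - 1*(-13344)) = 99*((-34 - 19) - 15) + (-21125 + 13344) = 99*(-53 - 15) - 7781 = 99*(-68) - 7781 = -6732 - 7781 = -14513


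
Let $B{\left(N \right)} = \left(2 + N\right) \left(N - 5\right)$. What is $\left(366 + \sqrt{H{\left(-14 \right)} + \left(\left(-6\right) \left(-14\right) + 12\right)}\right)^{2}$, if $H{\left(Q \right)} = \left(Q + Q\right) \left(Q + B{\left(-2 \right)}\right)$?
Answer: $134444 + 1464 \sqrt{122} \approx 1.5061 \cdot 10^{5}$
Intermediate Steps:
$B{\left(N \right)} = \left(-5 + N\right) \left(2 + N\right)$ ($B{\left(N \right)} = \left(2 + N\right) \left(-5 + N\right) = \left(-5 + N\right) \left(2 + N\right)$)
$H{\left(Q \right)} = 2 Q^{2}$ ($H{\left(Q \right)} = \left(Q + Q\right) \left(Q - \left(4 - 4\right)\right) = 2 Q \left(Q + \left(-10 + 4 + 6\right)\right) = 2 Q \left(Q + 0\right) = 2 Q Q = 2 Q^{2}$)
$\left(366 + \sqrt{H{\left(-14 \right)} + \left(\left(-6\right) \left(-14\right) + 12\right)}\right)^{2} = \left(366 + \sqrt{2 \left(-14\right)^{2} + \left(\left(-6\right) \left(-14\right) + 12\right)}\right)^{2} = \left(366 + \sqrt{2 \cdot 196 + \left(84 + 12\right)}\right)^{2} = \left(366 + \sqrt{392 + 96}\right)^{2} = \left(366 + \sqrt{488}\right)^{2} = \left(366 + 2 \sqrt{122}\right)^{2}$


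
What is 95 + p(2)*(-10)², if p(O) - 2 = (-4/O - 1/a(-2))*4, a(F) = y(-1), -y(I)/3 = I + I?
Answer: -1715/3 ≈ -571.67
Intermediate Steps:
y(I) = -6*I (y(I) = -3*(I + I) = -6*I)
a(F) = 6 (a(F) = -6*(-1) = 6)
p(O) = 4/3 - 16/O (p(O) = 2 + (-4/O - 1/6)*4 = 2 + (-4/O - 1*⅙)*4 = 2 + (-4/O - ⅙)*4 = 2 + (-⅙ - 4/O)*4 = 2 + (-⅔ - 16/O) = 4/3 - 16/O)
95 + p(2)*(-10)² = 95 + (4/3 - 16/2)*(-10)² = 95 + (4/3 - 16*½)*100 = 95 + (4/3 - 8)*100 = 95 - 20/3*100 = 95 - 2000/3 = -1715/3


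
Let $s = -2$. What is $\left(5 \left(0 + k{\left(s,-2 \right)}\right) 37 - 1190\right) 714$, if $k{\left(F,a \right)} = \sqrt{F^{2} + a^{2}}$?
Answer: $-849660 + 264180 \sqrt{2} \approx -4.7605 \cdot 10^{5}$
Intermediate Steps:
$\left(5 \left(0 + k{\left(s,-2 \right)}\right) 37 - 1190\right) 714 = \left(5 \left(0 + \sqrt{\left(-2\right)^{2} + \left(-2\right)^{2}}\right) 37 - 1190\right) 714 = \left(5 \left(0 + \sqrt{4 + 4}\right) 37 - 1190\right) 714 = \left(5 \left(0 + \sqrt{8}\right) 37 - 1190\right) 714 = \left(5 \left(0 + 2 \sqrt{2}\right) 37 - 1190\right) 714 = \left(5 \cdot 2 \sqrt{2} \cdot 37 - 1190\right) 714 = \left(10 \sqrt{2} \cdot 37 - 1190\right) 714 = \left(370 \sqrt{2} - 1190\right) 714 = \left(-1190 + 370 \sqrt{2}\right) 714 = -849660 + 264180 \sqrt{2}$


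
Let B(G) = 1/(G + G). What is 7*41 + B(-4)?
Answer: 2295/8 ≈ 286.88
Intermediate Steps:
B(G) = 1/(2*G)
7*41 + B(-4) = 7*41 + (½)/(-4) = 287 + (½)*(-¼) = 287 - ⅛ = 2295/8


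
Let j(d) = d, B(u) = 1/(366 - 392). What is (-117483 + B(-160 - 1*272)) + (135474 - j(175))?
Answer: 463215/26 ≈ 17816.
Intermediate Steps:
B(u) = -1/26 (B(u) = 1/(-26) = -1/26)
(-117483 + B(-160 - 1*272)) + (135474 - j(175)) = (-117483 - 1/26) + (135474 - 1*175) = -3054559/26 + (135474 - 175) = -3054559/26 + 135299 = 463215/26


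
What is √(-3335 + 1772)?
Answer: I*√1563 ≈ 39.535*I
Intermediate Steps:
√(-3335 + 1772) = √(-1563) = I*√1563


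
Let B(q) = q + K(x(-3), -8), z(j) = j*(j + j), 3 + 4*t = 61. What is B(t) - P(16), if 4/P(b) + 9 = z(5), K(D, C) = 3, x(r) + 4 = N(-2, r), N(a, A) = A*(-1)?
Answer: 1427/82 ≈ 17.402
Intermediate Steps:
t = 29/2 (t = -3/4 + (1/4)*61 = -3/4 + 61/4 = 29/2 ≈ 14.500)
N(a, A) = -A
x(r) = -4 - r
z(j) = 2*j**2 (z(j) = j*(2*j) = 2*j**2)
P(b) = 4/41 (P(b) = 4/(-9 + 2*5**2) = 4/(-9 + 2*25) = 4/(-9 + 50) = 4/41)
B(q) = 3 + q (B(q) = q + 3 = 3 + q)
B(t) - P(16) = (3 + 29/2) - 1*4/41 = 35/2 - 4/41 = 1427/82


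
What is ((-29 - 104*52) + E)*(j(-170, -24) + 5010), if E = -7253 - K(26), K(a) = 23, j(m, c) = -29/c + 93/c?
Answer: -190974686/3 ≈ -6.3658e+7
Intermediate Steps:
j(m, c) = 64/c
E = -7276 (E = -7253 - 1*23 = -7253 - 23 = -7276)
((-29 - 104*52) + E)*(j(-170, -24) + 5010) = ((-29 - 104*52) - 7276)*(64/(-24) + 5010) = ((-29 - 5408) - 7276)*(64*(-1/24) + 5010) = (-5437 - 7276)*(-8/3 + 5010) = -12713*15022/3 = -190974686/3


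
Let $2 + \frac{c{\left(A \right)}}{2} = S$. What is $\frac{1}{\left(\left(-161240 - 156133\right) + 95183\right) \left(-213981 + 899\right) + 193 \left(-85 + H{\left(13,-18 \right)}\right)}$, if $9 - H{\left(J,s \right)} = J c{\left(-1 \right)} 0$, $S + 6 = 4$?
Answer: $\frac{1}{47344674912} \approx 2.1122 \cdot 10^{-11}$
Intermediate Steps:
$S = -2$ ($S = -6 + 4 = -2$)
$c{\left(A \right)} = -8$ ($c{\left(A \right)} = -4 + 2 \left(-2\right) = -4 - 4 = -8$)
$H{\left(J,s \right)} = 9$ ($H{\left(J,s \right)} = 9 - J \left(-8\right) 0 = 9 - - 8 J 0 = 9 - 0 = 9 + 0 = 9$)
$\frac{1}{\left(\left(-161240 - 156133\right) + 95183\right) \left(-213981 + 899\right) + 193 \left(-85 + H{\left(13,-18 \right)}\right)} = \frac{1}{\left(\left(-161240 - 156133\right) + 95183\right) \left(-213981 + 899\right) + 193 \left(-85 + 9\right)} = \frac{1}{\left(\left(-161240 - 156133\right) + 95183\right) \left(-213082\right) + 193 \left(-76\right)} = \frac{1}{\left(-317373 + 95183\right) \left(-213082\right) - 14668} = \frac{1}{\left(-222190\right) \left(-213082\right) - 14668} = \frac{1}{47344689580 - 14668} = \frac{1}{47344674912}$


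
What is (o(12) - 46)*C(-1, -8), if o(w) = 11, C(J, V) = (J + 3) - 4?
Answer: 70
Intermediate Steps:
C(J, V) = -1 + J (C(J, V) = (3 + J) - 4 = -1 + J)
(o(12) - 46)*C(-1, -8) = (11 - 46)*(-1 - 1) = -35*(-2) = 70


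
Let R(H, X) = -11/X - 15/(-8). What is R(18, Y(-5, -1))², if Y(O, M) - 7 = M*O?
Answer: 529/576 ≈ 0.91840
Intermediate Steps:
Y(O, M) = 7 + M*O
R(H, X) = 15/8 - 11/X (R(H, X) = -11/X - 15*(-⅛) = -11/X + 15/8 = 15/8 - 11/X)
R(18, Y(-5, -1))² = (15/8 - 11/(7 - 1*(-5)))² = (15/8 - 11/(7 + 5))² = (15/8 - 11/12)² = (23/24)² = 529/576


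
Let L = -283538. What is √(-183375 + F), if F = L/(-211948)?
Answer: I*√2059375837133494/105974 ≈ 428.22*I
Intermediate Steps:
F = 141769/105974 (F = -283538/(-211948) = -283538*(-1/211948) = 141769/105974 ≈ 1.3378)
√(-183375 + F) = √(-183375 + 141769/105974) = √(-19432840481/105974) = I*√2059375837133494/105974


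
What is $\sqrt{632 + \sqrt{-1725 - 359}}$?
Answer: $\sqrt{632 + 2 i \sqrt{521}} \approx 25.156 + 0.90736 i$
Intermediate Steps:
$\sqrt{632 + \sqrt{-1725 - 359}} = \sqrt{632 + \sqrt{-2084}} = \sqrt{632 + 2 i \sqrt{521}}$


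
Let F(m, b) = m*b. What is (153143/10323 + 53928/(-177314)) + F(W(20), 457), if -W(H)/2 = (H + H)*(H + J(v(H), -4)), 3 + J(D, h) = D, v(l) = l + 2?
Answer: -35268225001153/24735303 ≈ -1.4258e+6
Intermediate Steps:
v(l) = 2 + l
J(D, h) = -3 + D
W(H) = -4*H*(-1 + 2*H) (W(H) = -2*(H + H)*(H + (-3 + (2 + H))) = -2*2*H*(H + (-1 + H)) = -2*2*H*(-1 + 2*H) = -4*H*(-1 + 2*H))
F(m, b) = b*m
(153143/10323 + 53928/(-177314)) + F(W(20), 457) = (153143/10323 + 53928/(-177314)) + 457*(4*20*(1 - 2*20)) = (153143*(1/10323) + 53928*(-1/177314)) + 457*(4*20*(1 - 40)) = (4139/279 - 26964/88657) + 457*(4*20*(-39)) = 359428367/24735303 + 457*(-3120) = 359428367/24735303 - 1425840 = -35268225001153/24735303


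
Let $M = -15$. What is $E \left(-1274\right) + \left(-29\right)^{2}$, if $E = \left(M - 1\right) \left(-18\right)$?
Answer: $-366071$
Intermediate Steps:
$E = 288$ ($E = \left(-15 - 1\right) \left(-18\right) = \left(-16\right) \left(-18\right) = 288$)
$E \left(-1274\right) + \left(-29\right)^{2} = 288 \left(-1274\right) + \left(-29\right)^{2} = -366912 + 841 = -366071$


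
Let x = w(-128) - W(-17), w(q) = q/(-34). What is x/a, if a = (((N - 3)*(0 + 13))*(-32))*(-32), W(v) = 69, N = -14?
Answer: 1109/3847168 ≈ 0.00028826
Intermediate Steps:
w(q) = -q/34 (w(q) = q*(-1/34) = -q/34)
a = -226304 (a = (((-14 - 3)*(0 + 13))*(-32))*(-32) = (-17*13*(-32))*(-32) = -221*(-32)*(-32) = 7072*(-32) = -226304)
x = -1109/17 (x = -1/34*(-128) - 1*69 = 64/17 - 69 = -1109/17 ≈ -65.235)
x/a = -1109/17/(-226304) = -1109/17*(-1/226304) = 1109/3847168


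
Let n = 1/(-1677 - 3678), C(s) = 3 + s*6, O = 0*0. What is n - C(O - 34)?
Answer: 1076354/5355 ≈ 201.00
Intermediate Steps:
O = 0
C(s) = 3 + 6*s
n = -1/5355 (n = 1/(-5355) = -1/5355 ≈ -0.00018674)
n - C(O - 34) = -1/5355 - (3 + 6*(0 - 34)) = -1/5355 - (3 + 6*(-34)) = -1/5355 - (3 - 204) = -1/5355 - 1*(-201) = -1/5355 + 201 = 1076354/5355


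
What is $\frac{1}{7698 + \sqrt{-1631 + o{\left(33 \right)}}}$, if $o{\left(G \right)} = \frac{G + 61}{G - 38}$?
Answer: $\frac{38490}{296304269} - \frac{i \sqrt{41245}}{296304269} \approx 0.0001299 - 6.8541 \cdot 10^{-7} i$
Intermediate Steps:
$o{\left(G \right)} = \frac{61 + G}{-38 + G}$
$\frac{1}{7698 + \sqrt{-1631 + o{\left(33 \right)}}} = \frac{1}{7698 + \sqrt{-1631 + \frac{61 + 33}{-38 + 33}}} = \frac{1}{7698 + \sqrt{-1631 + \frac{1}{-5} \cdot 94}} = \frac{1}{7698 + \sqrt{-1631 - \frac{94}{5}}} = \frac{1}{7698 + \sqrt{- \frac{8249}{5}}} = \frac{1}{7698 + \frac{i \sqrt{41245}}{5}}$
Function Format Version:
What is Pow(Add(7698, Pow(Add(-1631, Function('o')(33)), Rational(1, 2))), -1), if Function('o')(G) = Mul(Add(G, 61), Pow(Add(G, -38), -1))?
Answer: Add(Rational(38490, 296304269), Mul(Rational(-1, 296304269), I, Pow(41245, Rational(1, 2)))) ≈ Add(0.00012990, Mul(-6.8541e-7, I))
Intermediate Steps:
Function('o')(G) = Mul(Pow(Add(-38, G), -1), Add(61, G)) (Function('o')(G) = Mul(Add(61, G), Pow(Add(-38, G), -1)) = Mul(Pow(Add(-38, G), -1), Add(61, G)))
Pow(Add(7698, Pow(Add(-1631, Function('o')(33)), Rational(1, 2))), -1) = Pow(Add(7698, Pow(Add(-1631, Mul(Pow(Add(-38, 33), -1), Add(61, 33))), Rational(1, 2))), -1) = Pow(Add(7698, Pow(Add(-1631, Mul(Pow(-5, -1), 94)), Rational(1, 2))), -1) = Pow(Add(7698, Pow(Add(-1631, Mul(Rational(-1, 5), 94)), Rational(1, 2))), -1) = Pow(Add(7698, Pow(Add(-1631, Rational(-94, 5)), Rational(1, 2))), -1) = Pow(Add(7698, Pow(Rational(-8249, 5), Rational(1, 2))), -1) = Pow(Add(7698, Mul(Rational(1, 5), I, Pow(41245, Rational(1, 2)))), -1)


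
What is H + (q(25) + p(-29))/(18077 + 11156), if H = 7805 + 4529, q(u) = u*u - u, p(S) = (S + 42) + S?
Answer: 360560406/29233 ≈ 12334.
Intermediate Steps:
p(S) = 42 + 2*S (p(S) = (42 + S) + S = 42 + 2*S)
q(u) = u² - u
H = 12334
H + (q(25) + p(-29))/(18077 + 11156) = 12334 + (25*(-1 + 25) + (42 + 2*(-29)))/(18077 + 11156) = 12334 + (25*24 + (42 - 58))/29233 = 12334 + (600 - 16)*(1/29233) = 12334 + 584*(1/29233) = 12334 + 584/29233 = 360560406/29233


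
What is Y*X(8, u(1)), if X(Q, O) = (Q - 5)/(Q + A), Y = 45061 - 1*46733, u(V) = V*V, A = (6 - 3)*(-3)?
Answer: 5016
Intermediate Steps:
A = -9 (A = 3*(-3) = -9)
u(V) = V²
Y = -1672 (Y = 45061 - 46733 = -1672)
X(Q, O) = (-5 + Q)/(-9 + Q) (X(Q, O) = (Q - 5)/(Q - 9) = (-5 + Q)/(-9 + Q))
Y*X(8, u(1)) = -1672*(-5 + 8)/(-9 + 8) = -1672*3/(-1) = -(-1672)*3 = -1672*(-3) = 5016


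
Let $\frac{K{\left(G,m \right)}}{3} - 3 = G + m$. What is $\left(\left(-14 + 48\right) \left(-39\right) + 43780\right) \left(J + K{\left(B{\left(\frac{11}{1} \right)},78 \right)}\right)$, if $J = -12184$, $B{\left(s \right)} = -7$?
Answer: $-507834748$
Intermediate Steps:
$K{\left(G,m \right)} = 9 + 3 G + 3 m$ ($K{\left(G,m \right)} = 9 + 3 \left(G + m\right) = 9 + \left(3 G + 3 m\right) = 9 + 3 G + 3 m$)
$\left(\left(-14 + 48\right) \left(-39\right) + 43780\right) \left(J + K{\left(B{\left(\frac{11}{1} \right)},78 \right)}\right) = \left(\left(-14 + 48\right) \left(-39\right) + 43780\right) \left(-12184 + \left(9 + 3 \left(-7\right) + 3 \cdot 78\right)\right) = \left(34 \left(-39\right) + 43780\right) \left(-12184 + \left(9 - 21 + 234\right)\right) = \left(-1326 + 43780\right) \left(-12184 + 222\right) = 42454 \left(-11962\right) = -507834748$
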